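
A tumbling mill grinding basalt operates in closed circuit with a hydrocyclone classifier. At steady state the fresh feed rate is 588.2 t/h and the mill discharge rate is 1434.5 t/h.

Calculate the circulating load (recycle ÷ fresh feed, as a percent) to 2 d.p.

CL = 143.88 %

Steady state: M = F + R.
R = M − F = 1434.5 − 588.2 = 846.3 t/h
CL = 100·R/F = 100·846.3/588.2 = 143.88 %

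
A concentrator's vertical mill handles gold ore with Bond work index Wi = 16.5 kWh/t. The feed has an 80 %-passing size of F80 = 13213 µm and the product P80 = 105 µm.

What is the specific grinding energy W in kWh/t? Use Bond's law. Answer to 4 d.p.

W = 14.6669 kWh/t

W = 10·Wi·(P80^(-½) − F80^(-½))
1/√105 = 0.097590;  1/√13213 = 0.008700
W = 10·16.5·(0.097590 − 0.008700) = 14.6669 kWh/t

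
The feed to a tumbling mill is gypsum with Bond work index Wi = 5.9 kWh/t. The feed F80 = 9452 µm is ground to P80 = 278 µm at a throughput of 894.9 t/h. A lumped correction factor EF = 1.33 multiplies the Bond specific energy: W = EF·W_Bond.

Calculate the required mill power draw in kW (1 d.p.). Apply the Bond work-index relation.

Bond: W = 10·Wi·(1/√P80 − 1/√F80)
W = 10·5.9·(1/√278 − 1/√9452) = 10·5.9·(0.049690) = 2.9317 kWh/t
W_actual = 1.33 × 2.9317 = 3.8992 kWh/t
P = W·T = 3.8992·894.9 = 3489.4 kW

P = 3489.4 kW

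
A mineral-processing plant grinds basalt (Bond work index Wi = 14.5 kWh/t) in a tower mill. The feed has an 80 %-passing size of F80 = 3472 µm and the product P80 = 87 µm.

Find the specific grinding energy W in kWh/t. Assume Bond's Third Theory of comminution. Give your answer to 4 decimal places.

W = 10 Wi (P80^-0.5 − F80^-0.5)
1/√87 = 0.107211;  1/√3472 = 0.016971
W = 10·14.5·(0.107211 − 0.016971) = 13.0848 kWh/t

W = 13.0848 kWh/t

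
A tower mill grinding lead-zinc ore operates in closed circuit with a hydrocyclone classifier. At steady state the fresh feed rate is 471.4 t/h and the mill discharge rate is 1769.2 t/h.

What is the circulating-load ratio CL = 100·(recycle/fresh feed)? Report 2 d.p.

CL = 275.31 %

Discharge = new feed + return, hence
R = M − F = 1769.2 − 471.4 = 1297.8 t/h
CL = 100·R/F = 100·1297.8/471.4 = 275.31 %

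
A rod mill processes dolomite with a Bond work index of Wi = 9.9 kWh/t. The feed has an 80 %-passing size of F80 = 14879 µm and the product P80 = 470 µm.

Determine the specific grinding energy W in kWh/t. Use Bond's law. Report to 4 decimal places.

W_Bond = 10·Wi·(1/√P₈₀ − 1/√F₈₀)
1/√470 = 0.046127;  1/√14879 = 0.008198
W = 10·9.9·(0.046127 − 0.008198) = 3.7549 kWh/t

W = 3.7549 kWh/t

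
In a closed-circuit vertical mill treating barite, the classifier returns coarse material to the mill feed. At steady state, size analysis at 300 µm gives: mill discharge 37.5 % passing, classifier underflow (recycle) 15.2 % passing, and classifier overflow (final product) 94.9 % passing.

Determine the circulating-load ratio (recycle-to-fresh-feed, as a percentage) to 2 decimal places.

Balance %-passing 300 µm (r = R/F):
r = (o − d)/(d − u)
r = (94.9 − 37.5)/(37.5 − 15.2) = 57.4/22.3 = 2.5740
CL = 100·r = 257.40 %

CL = 257.40 %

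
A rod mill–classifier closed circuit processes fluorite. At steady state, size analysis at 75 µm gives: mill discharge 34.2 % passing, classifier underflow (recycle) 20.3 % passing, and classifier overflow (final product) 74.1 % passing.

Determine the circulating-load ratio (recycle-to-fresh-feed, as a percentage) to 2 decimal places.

CL = 287.05 %

Mass balance on the −75 µm fraction:
(1+r)d = ru + o → r = (o−d)/(d−u)
r = (74.1 − 34.2)/(34.2 − 20.3) = 39.9/13.9 = 2.8705
CL = 100·r = 287.05 %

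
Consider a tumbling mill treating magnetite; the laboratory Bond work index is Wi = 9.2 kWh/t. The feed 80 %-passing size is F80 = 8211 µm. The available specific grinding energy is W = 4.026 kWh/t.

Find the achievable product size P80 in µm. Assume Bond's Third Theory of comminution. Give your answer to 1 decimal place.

W = 10 Wi (P80^-0.5 − F80^-0.5)
⇒ 1/√P80 = W/(10 Wi) + 1/√F80
  = 4.0260/(10·9.2) + 1/√8211 = 0.043761 + 0.011036 = 0.054797
P80 = (1/0.054797)² = 18.2493² = 333.04 µm

P80 = 333.0 µm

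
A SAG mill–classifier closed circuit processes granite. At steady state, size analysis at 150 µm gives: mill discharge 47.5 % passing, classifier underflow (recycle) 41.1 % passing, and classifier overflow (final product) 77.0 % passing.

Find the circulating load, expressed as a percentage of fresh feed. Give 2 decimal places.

Balance %-passing 150 µm (r = R/F):
Fd + Rd = Ru + Fo ⇒ R/F = (o−d)/(d−u)
r = (77.0 − 47.5)/(47.5 − 41.1) = 29.5/6.4 = 4.6094
CL = 100·r = 460.94 %

CL = 460.94 %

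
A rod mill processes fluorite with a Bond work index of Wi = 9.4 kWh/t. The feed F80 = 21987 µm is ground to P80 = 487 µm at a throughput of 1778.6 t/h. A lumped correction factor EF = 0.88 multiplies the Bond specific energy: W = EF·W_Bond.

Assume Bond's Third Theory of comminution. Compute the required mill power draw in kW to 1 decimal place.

P = 5674.7 kW

W = 10·Wi·[P80^(−½) − F80^(−½)]
W = 10·9.4·(1/√487 − 1/√21987) = 10·9.4·(0.038570) = 3.6256 kWh/t
Corrected W = EF·W_Bond = 0.88·3.6256 = 3.1905 kWh/t
P = W·T = 3.1905·1778.6 = 5674.7 kW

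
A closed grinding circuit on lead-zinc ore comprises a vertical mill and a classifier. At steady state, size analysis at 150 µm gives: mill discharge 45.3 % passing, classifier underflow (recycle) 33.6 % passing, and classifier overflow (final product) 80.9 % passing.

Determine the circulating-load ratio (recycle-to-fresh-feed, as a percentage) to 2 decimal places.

Two-product formula at 150 µm:
(1+r)d = ru + o → r = (o−d)/(d−u)
r = (80.9 − 45.3)/(45.3 − 33.6) = 35.6/11.7 = 3.0427
CL = 100·r = 304.27 %

CL = 304.27 %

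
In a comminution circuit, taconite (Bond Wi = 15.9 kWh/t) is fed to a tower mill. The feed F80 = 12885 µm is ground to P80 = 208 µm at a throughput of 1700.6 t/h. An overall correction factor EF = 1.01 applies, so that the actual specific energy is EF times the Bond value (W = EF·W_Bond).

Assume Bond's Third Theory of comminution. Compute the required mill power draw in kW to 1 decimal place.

W = 10 Wi / √P80 − 10 Wi / √F80
W = 10·15.9·(1/√208 − 1/√12885) = 10·15.9·(0.060528) = 9.6239 kWh/t
W_actual = 1.01 × 9.6239 = 9.7202 kWh/t
P = W·T = 9.7202·1700.6 = 16530.1 kW

P = 16530.1 kW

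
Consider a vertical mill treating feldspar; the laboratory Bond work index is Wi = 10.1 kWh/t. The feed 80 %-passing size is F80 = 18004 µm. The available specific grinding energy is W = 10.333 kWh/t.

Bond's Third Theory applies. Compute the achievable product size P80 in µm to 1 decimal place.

W = 10·Wi·[P80^(−½) − F80^(−½)]
⇒ 1/√P80 = W/(10 Wi) + 1/√F80
  = 10.3330/(10·10.1) + 1/√18004 = 0.102307 + 0.007453 = 0.109760
P80 = (1/0.109760)² = 9.1108² = 83.01 µm

P80 = 83.0 µm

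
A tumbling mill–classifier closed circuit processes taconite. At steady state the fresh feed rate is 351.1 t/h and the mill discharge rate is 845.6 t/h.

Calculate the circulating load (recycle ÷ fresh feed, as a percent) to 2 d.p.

CL = 140.84 %

Mill node: discharge = fresh + recycle.
R = M − F = 845.6 − 351.1 = 494.5 t/h
CL = 100·R/F = 100·494.5/351.1 = 140.84 %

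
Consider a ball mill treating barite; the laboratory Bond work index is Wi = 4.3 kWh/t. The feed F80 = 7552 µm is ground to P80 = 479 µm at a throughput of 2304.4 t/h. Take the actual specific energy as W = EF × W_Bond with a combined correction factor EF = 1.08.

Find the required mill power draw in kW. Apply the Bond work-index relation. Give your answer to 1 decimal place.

P = 3658.2 kW

W = 10 Wi (1/√P80 − 1/√F80)  [Bond]
W = 10·4.3·(1/√479 − 1/√7552) = 10·4.3·(0.034184) = 1.4699 kWh/t
W_actual = 1.08 × 1.4699 = 1.5875 kWh/t
P_mill = W·ṁ = 1.5875·2304.4 = 3658.2 kW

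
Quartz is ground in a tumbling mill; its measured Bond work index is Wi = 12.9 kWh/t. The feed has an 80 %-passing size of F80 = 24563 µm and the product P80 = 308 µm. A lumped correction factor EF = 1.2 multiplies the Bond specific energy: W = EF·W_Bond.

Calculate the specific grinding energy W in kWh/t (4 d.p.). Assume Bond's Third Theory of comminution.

W = 10 Wi (1/√P80 − 1/√F80)  [Bond]
1/√308 = 0.056980;  1/√24563 = 0.006381
W = 10·12.9·(0.056980 − 0.006381) = 6.5274 kWh/t
Corrected W = EF·W_Bond = 1.2·6.5274 = 7.8328 kWh/t

W = 7.8328 kWh/t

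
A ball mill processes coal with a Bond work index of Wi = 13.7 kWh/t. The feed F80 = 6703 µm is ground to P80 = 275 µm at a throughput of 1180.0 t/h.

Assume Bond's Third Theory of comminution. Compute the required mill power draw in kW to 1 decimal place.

W = 10 Wi / √P80 − 10 Wi / √F80
W = 10·13.7·(1/√275 − 1/√6703) = 10·13.7·(0.048088) = 6.5881 kWh/t
P = W·T = 6.5881·1180.0 = 7773.9 kW

P = 7773.9 kW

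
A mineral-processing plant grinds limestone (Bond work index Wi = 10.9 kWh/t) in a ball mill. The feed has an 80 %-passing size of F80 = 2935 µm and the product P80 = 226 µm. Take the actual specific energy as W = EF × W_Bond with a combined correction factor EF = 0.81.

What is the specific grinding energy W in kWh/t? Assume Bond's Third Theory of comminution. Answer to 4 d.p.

W = 10 Wi / √P80 − 10 Wi / √F80
1/√226 = 0.066519;  1/√2935 = 0.018458
W = 10·10.9·(0.066519 − 0.018458) = 5.2386 kWh/t
Corrected W = EF·W_Bond = 0.81·5.2386 = 4.2433 kWh/t

W = 4.2433 kWh/t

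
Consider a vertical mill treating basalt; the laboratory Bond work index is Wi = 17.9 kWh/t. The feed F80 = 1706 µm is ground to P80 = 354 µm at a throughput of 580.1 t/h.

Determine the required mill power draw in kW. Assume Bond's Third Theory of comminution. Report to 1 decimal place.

P = 3004.9 kW

Bond: W = 10·Wi·(1/√P80 − 1/√F80)
W = 10·17.9·(1/√354 − 1/√1706) = 10·17.9·(0.028939) = 5.1800 kWh/t
Mill draw = 5.1800 × 580.1 = 3004.9 kW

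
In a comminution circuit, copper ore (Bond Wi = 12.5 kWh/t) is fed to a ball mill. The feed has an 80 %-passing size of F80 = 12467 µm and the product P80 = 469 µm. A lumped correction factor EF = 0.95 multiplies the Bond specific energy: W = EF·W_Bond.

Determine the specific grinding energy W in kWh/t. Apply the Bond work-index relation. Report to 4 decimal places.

W = 4.4198 kWh/t

W = 10·Wi·(P80^(-½) − F80^(-½))
1/√469 = 0.046176;  1/√12467 = 0.008956
W = 10·12.5·(0.046176 − 0.008956) = 4.6525 kWh/t
With EF = 0.95: W = 4.6525·0.95 = 4.4198 kWh/t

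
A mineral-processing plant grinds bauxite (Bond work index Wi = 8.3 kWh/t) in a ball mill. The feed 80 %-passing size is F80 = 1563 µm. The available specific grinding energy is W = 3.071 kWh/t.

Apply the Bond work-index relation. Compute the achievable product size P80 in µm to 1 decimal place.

W = 10·Wi·[P80^(−½) − F80^(−½)]
P80^(−½) = W/(10 Wi) + F80^(−½)
  = 3.0710/(10·8.3) + 1/√1563 = 0.037000 + 0.025294 = 0.062294
P80 = (1/0.062294)² = 16.0529² = 257.69 µm

P80 = 257.7 µm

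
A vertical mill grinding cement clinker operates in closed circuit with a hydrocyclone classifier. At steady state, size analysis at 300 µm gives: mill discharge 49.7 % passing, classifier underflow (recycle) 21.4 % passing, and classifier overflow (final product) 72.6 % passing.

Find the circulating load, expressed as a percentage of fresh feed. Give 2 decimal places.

CL = 80.92 %

Classifier node, passing 300 µm:
(1+r)·d = r·u + o ⇒ r = (o−d)/(d−u)
r = (72.6 − 49.7)/(49.7 − 21.4) = 22.9/28.3 = 0.8092
CL = 100·r = 80.92 %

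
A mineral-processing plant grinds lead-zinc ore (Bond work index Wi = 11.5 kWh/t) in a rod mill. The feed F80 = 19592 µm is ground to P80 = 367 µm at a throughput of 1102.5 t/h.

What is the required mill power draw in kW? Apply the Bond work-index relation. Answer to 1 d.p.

P = 5712.4 kW

W = 10 Wi (P80^-0.5 − F80^-0.5)
W = 10·11.5·(1/√367 − 1/√19592) = 10·11.5·(0.045055) = 5.1814 kWh/t
P_mill = W·ṁ = 5.1814·1102.5 = 5712.4 kW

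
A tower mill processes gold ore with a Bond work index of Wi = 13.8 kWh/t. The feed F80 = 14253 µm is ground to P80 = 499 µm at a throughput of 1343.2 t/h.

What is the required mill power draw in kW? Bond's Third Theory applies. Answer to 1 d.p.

P = 6745.3 kW

W = 10 Wi (P80^-0.5 − F80^-0.5)
W = 10·13.8·(1/√499 − 1/√14253) = 10·13.8·(0.036390) = 5.0218 kWh/t
Power = W × throughput = 5.0218 kWh/t × 1343.2 t/h = 6745.3 kW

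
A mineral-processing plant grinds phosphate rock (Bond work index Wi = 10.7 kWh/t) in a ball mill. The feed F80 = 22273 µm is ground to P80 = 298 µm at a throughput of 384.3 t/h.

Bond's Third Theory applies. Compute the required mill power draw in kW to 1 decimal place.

P = 2106.5 kW

W = 10·Wi·[P80^(−½) − F80^(−½)]
W = 10·10.7·(1/√298 − 1/√22273) = 10·10.7·(0.051228) = 5.4814 kWh/t
Mill draw = 5.4814 × 384.3 = 2106.5 kW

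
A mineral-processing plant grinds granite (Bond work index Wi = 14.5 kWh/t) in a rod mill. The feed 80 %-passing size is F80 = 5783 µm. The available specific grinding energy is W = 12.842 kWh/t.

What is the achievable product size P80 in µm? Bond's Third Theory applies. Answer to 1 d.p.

Bond: W = 10·Wi·(1/√P80 − 1/√F80)
P80^-0.5 = F80^-0.5 + W/(10 Wi)
  = 12.8420/(10·14.5) + 1/√5783 = 0.088566 + 0.013150 = 0.101715
P80 = (1/0.101715)² = 9.8313² = 96.66 µm

P80 = 96.7 µm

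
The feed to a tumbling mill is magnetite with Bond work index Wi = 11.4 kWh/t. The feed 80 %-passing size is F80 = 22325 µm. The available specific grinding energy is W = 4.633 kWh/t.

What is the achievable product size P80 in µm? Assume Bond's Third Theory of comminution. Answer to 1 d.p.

P80 = 446.3 µm

W = 10 Wi (1/√P80 − 1/√F80)  [Bond]
P80^(−½) = W/(10 Wi) + F80^(−½)
  = 4.6330/(10·11.4) + 1/√22325 = 0.040640 + 0.006693 = 0.047333
P80 = (1/0.047333)² = 21.1269² = 446.34 µm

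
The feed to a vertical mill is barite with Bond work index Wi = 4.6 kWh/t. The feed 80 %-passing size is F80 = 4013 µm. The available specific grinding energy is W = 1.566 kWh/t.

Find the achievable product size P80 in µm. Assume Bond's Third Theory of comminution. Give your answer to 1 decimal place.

W = 10 Wi / √P80 − 10 Wi / √F80
1/√P80 = 1/√F80 + W/(10·Wi)
  = 1.5660/(10·4.6) + 1/√4013 = 0.034043 + 0.015786 = 0.049829
P80 = (1/0.049829)² = 20.0685² = 402.75 µm

P80 = 402.7 µm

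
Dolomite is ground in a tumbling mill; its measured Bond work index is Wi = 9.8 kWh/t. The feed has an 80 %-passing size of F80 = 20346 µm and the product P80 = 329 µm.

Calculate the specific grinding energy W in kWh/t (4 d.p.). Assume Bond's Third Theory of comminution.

W = 10·Wi·[P80^(−½) − F80^(−½)]
1/√329 = 0.055132;  1/√20346 = 0.007011
W = 10·9.8·(0.055132 − 0.007011) = 4.7159 kWh/t

W = 4.7159 kWh/t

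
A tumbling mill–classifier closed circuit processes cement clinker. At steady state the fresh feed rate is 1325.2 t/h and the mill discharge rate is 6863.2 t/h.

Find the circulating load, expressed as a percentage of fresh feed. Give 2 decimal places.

Mill node: discharge = fresh + recycle.
R = M − F = 6863.2 − 1325.2 = 5538.0 t/h
CL = 100·R/F = 100·5538.0/1325.2 = 417.90 %

CL = 417.90 %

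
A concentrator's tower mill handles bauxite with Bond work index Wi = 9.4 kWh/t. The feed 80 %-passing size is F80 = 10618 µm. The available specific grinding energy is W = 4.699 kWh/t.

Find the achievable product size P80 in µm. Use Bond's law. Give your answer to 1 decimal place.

P80 = 280.6 µm

W = 10 Wi (1/√P80 − 1/√F80)  [Bond]
P80^-0.5 = F80^-0.5 + W/(10 Wi)
  = 4.6990/(10·9.4) + 1/√10618 = 0.049989 + 0.009705 = 0.059694
P80 = (1/0.059694)² = 16.7521² = 280.63 µm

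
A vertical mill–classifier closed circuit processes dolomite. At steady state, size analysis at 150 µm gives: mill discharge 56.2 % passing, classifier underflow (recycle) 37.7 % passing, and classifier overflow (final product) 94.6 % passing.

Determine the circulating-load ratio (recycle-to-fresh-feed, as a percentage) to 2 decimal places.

Classifier node, passing 150 µm:
(1+r)·d = r·u + o ⇒ r = (o−d)/(d−u)
r = (94.6 − 56.2)/(56.2 − 37.7) = 38.4/18.5 = 2.0757
CL = 100·r = 207.57 %

CL = 207.57 %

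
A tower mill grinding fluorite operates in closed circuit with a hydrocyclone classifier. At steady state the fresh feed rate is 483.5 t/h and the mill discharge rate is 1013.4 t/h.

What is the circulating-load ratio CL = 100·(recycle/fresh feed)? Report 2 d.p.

Discharge = new feed + return, hence
R = M − F = 1013.4 − 483.5 = 529.9 t/h
CL = 100·R/F = 100·529.9/483.5 = 109.60 %

CL = 109.60 %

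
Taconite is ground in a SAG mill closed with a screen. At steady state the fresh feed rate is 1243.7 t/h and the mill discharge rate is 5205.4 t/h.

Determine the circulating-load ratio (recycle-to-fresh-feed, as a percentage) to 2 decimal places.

M = F + R at steady state, so:
R = M − F = 5205.4 − 1243.7 = 3961.7 t/h
CL = 100·R/F = 100·3961.7/1243.7 = 318.54 %

CL = 318.54 %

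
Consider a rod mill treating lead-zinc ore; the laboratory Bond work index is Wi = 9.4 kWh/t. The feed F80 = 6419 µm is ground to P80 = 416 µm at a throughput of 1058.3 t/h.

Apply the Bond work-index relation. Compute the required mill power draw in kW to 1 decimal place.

W = 10·Wi·(P80^(-½) − F80^(-½))
W = 10·9.4·(1/√416 − 1/√6419) = 10·9.4·(0.036548) = 3.4355 kWh/t
Power = W × throughput = 3.4355 kWh/t × 1058.3 t/h = 3635.8 kW

P = 3635.8 kW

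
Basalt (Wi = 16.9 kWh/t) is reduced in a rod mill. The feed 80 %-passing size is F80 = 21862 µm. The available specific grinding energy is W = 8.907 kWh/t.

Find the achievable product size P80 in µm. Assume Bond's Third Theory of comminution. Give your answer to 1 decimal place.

P80 = 282.8 µm

Bond:  W = 10 Wi (1/√P − 1/√F)
P80^-0.5 = F80^-0.5 + W/(10 Wi)
  = 8.9070/(10·16.9) + 1/√21862 = 0.052704 + 0.006763 = 0.059467
P80 = (1/0.059467)² = 16.8159² = 282.78 µm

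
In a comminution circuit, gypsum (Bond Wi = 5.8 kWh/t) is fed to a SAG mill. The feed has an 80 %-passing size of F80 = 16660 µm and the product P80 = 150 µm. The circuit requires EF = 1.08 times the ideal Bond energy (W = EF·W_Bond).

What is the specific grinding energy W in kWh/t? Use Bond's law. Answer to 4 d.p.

Bond:  W = 10 Wi (1/√P − 1/√F)
1/√150 = 0.081650;  1/√16660 = 0.007748
W = 10·5.8·(0.081650 − 0.007748) = 4.2863 kWh/t
Apply correction: 4.2863 × 1.08 = 4.6292 kWh/t

W = 4.6292 kWh/t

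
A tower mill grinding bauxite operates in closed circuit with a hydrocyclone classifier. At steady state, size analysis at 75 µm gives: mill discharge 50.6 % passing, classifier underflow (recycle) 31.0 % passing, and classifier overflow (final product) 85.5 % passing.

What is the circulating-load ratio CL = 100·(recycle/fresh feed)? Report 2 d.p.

Let r = R/F. Size balance at 75 µm:
(1+r)·d = r·u + o ⇒ r = (o−d)/(d−u)
r = (85.5 − 50.6)/(50.6 − 31.0) = 34.9/19.6 = 1.7806
CL = 100·r = 178.06 %

CL = 178.06 %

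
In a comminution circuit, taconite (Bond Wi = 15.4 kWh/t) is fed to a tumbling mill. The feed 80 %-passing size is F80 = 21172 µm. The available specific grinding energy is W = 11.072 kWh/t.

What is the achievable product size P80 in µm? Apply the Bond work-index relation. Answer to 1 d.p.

P80 = 161.2 µm

W = 10·Wi·(P80^(-½) − F80^(-½))
1/√P80 = 1/√F80 + W/(10·Wi)
  = 11.0720/(10·15.4) + 1/√21172 = 0.071896 + 0.006873 = 0.078769
P80 = (1/0.078769)² = 12.6954² = 161.17 µm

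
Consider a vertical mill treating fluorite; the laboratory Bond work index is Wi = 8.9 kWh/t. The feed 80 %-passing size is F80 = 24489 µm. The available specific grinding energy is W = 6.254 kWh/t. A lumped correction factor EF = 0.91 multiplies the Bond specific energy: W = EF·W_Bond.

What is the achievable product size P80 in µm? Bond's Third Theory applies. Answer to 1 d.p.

W = 10 Wi (P80^-0.5 − F80^-0.5)
W_Bond = W / EF = 6.254 / 0.91 = 6.8725 kWh/t
P80^-0.5 = F80^-0.5 + W_Bond/(10 Wi)
  = 6.8725/(10·8.9) + 1/√24489 = 0.077219 + 0.006390 = 0.083610
P80 = (1/0.083610)² = 11.9603² = 143.05 µm

P80 = 143.0 µm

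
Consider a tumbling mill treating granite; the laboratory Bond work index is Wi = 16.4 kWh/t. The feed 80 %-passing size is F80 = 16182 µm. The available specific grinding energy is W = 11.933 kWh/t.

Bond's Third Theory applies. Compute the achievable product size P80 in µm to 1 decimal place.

W = 10 Wi / √P80 − 10 Wi / √F80
P80^(−½) = W/(10 Wi) + F80^(−½)
  = 11.9330/(10·16.4) + 1/√16182 = 0.072762 + 0.007861 = 0.080623
P80 = (1/0.080623)² = 12.4034² = 153.84 µm

P80 = 153.8 µm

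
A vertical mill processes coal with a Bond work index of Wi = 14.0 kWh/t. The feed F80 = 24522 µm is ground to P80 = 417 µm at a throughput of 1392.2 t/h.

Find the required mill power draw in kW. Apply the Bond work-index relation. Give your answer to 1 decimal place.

P = 8300.0 kW

W = 10 Wi / √P80 − 10 Wi / √F80
W = 10·14.0·(1/√417 − 1/√24522) = 10·14.0·(0.042584) = 5.9618 kWh/t
P = W·T = 5.9618·1392.2 = 8300.0 kW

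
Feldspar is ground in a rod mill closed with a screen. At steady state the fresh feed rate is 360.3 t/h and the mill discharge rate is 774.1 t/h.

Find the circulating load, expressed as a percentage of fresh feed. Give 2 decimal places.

CL = 114.85 %

Mill node: discharge = fresh + recycle.
R = M − F = 774.1 − 360.3 = 413.8 t/h
CL = 100·R/F = 100·413.8/360.3 = 114.85 %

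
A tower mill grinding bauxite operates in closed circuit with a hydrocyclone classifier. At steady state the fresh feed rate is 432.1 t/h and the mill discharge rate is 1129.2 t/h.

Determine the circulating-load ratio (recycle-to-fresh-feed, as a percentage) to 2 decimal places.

CL = 161.33 %

M = F + R at steady state, so:
R = M − F = 1129.2 − 432.1 = 697.1 t/h
CL = 100·R/F = 100·697.1/432.1 = 161.33 %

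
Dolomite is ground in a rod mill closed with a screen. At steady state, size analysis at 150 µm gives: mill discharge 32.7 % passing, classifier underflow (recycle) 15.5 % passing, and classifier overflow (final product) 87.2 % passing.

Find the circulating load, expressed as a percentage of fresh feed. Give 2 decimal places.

Let r = R/F. Size balance at 150 µm:
(1+r)d = ru + o → r = (o−d)/(d−u)
r = (87.2 − 32.7)/(32.7 − 15.5) = 54.5/17.2 = 3.1686
CL = 100·r = 316.86 %

CL = 316.86 %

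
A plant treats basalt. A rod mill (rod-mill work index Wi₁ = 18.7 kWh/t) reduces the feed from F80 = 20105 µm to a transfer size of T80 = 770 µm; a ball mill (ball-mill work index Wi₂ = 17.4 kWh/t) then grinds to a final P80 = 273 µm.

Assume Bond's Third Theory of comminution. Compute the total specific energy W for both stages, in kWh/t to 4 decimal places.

W = 9.6806 kWh/t

W = 10 Wi (P80^-0.5 − F80^-0.5)
Stage 1 (20105→770 µm, Wi₁=18.7): W₁ = 10·18.7·(0.036037 − 0.007053) = 5.4202 kWh/t
Stage 2 (770→273 µm, Wi₂=17.4): W₂ = 10·17.4·(0.060523 − 0.036037) = 4.2604 kWh/t
W = W₁ + W₂ = 5.4202 + 4.2604 = 9.6806 kWh/t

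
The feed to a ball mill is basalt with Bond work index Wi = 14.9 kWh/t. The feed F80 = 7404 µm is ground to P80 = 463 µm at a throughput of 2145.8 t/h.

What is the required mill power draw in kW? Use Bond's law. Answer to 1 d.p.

Bond: W = 10·Wi·(1/√P80 − 1/√F80)
W = 10·14.9·(1/√463 − 1/√7404) = 10·14.9·(0.034852) = 5.1930 kWh/t
Power = W × throughput = 5.1930 kWh/t × 2145.8 t/h = 11143.1 kW

P = 11143.1 kW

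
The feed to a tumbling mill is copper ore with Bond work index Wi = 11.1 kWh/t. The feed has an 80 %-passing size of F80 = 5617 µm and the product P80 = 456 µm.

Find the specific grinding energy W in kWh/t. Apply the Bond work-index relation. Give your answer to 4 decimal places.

W = 10·Wi·(P80^(-½) − F80^(-½))
1/√456 = 0.046829;  1/√5617 = 0.013343
W = 10·11.1·(0.046829 − 0.013343) = 3.7170 kWh/t

W = 3.7170 kWh/t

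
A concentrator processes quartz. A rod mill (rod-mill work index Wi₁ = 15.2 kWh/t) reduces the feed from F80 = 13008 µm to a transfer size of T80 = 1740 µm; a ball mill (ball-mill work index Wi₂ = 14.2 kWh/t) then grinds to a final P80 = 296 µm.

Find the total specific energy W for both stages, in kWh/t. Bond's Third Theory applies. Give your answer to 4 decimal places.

W = 7.1606 kWh/t

Bond:  W = 10 Wi (1/√P − 1/√F)
Stage 1 (13008→1740 µm, Wi₁=15.2): W₁ = 10·15.2·(0.023973 − 0.008768) = 2.3112 kWh/t
Stage 2 (1740→296 µm, Wi₂=14.2): W₂ = 10·14.2·(0.058124 − 0.023973) = 4.8494 kWh/t
W = W₁ + W₂ = 2.3112 + 4.8494 = 7.1606 kWh/t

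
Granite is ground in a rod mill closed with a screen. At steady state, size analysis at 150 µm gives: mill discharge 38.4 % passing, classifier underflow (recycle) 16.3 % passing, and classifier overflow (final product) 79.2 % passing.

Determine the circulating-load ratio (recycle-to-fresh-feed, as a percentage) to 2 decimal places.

CL = 184.62 %

Two-product formula at 150 µm:
Fd + Rd = Ru + Fo ⇒ R/F = (o−d)/(d−u)
r = (79.2 − 38.4)/(38.4 − 16.3) = 40.8/22.1 = 1.8462
CL = 100·r = 184.62 %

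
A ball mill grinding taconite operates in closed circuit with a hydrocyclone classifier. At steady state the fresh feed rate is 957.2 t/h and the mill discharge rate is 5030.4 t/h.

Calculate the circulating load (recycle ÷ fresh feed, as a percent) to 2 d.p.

Discharge = new feed + return, hence
R = M − F = 5030.4 − 957.2 = 4073.2 t/h
CL = 100·R/F = 100·4073.2/957.2 = 425.53 %

CL = 425.53 %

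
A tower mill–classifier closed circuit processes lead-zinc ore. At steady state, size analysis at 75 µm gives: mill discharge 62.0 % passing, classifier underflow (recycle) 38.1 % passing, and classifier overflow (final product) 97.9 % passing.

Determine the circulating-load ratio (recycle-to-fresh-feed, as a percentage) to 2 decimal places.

CL = 150.21 %

Balance %-passing 75 µm (r = R/F):
(1+r)·d = r·u + o ⇒ r = (o−d)/(d−u)
r = (97.9 − 62.0)/(62.0 − 38.1) = 35.9/23.9 = 1.5021
CL = 100·r = 150.21 %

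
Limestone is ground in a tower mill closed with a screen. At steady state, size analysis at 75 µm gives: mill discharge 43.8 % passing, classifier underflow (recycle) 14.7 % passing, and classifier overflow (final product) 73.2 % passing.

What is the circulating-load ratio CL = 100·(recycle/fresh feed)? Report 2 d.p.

CL = 101.03 %

Balance %-passing 75 µm (r = R/F):
r = (o − d)/(d − u)
r = (73.2 − 43.8)/(43.8 − 14.7) = 29.4/29.1 = 1.0103
CL = 100·r = 101.03 %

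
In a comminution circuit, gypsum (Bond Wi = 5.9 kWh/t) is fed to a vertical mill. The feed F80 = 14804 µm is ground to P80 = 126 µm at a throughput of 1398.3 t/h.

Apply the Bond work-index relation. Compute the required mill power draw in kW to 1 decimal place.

W = 10 Wi (P80^-0.5 − F80^-0.5)
W = 10·5.9·(1/√126 − 1/√14804) = 10·5.9·(0.080868) = 4.7712 kWh/t
Power = W × throughput = 4.7712 kWh/t × 1398.3 t/h = 6671.6 kW

P = 6671.6 kW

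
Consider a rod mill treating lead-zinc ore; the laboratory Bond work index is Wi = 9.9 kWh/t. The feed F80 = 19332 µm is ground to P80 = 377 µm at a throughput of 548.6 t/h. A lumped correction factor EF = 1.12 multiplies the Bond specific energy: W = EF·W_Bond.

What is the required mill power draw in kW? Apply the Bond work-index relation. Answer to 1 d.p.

Bond: W = 10·Wi·(1/√P80 − 1/√F80)
W = 10·9.9·(1/√377 − 1/√19332) = 10·9.9·(0.044310) = 4.3867 kWh/t
W_actual = 1.12 × 4.3867 = 4.9131 kWh/t
P = W·T = 4.9131·548.6 = 2695.3 kW

P = 2695.3 kW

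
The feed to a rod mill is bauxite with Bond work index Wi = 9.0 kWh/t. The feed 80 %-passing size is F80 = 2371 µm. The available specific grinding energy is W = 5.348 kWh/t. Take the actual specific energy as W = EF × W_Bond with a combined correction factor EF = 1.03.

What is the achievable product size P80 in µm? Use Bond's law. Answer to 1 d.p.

P80 = 163.4 µm

Bond: W = 10·Wi·(1/√P80 − 1/√F80)
W_Bond = W / EF = 5.348 / 1.03 = 5.1922 kWh/t
⇒ 1/√P80 = W_Bond/(10 Wi) + 1/√F80
  = 5.1922/(10·9.0) + 1/√2371 = 0.057691 + 0.020537 = 0.078228
P80 = (1/0.078228)² = 12.7831² = 163.41 µm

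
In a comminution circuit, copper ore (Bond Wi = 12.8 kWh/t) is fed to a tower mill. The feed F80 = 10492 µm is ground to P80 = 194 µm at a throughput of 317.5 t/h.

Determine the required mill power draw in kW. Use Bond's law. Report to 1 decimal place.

W_Bond = 10·Wi·(1/√P₈₀ − 1/√F₈₀)
W = 10·12.8·(1/√194 − 1/√10492) = 10·12.8·(0.062033) = 7.9402 kWh/t
P = W·T = 7.9402·317.5 = 2521.0 kW

P = 2521.0 kW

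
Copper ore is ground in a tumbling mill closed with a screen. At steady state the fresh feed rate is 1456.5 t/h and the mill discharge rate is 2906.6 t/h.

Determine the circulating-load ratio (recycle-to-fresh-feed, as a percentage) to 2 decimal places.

Mill node: discharge = fresh + recycle.
R = M − F = 2906.6 − 1456.5 = 1450.1 t/h
CL = 100·R/F = 100·1450.1/1456.5 = 99.56 %

CL = 99.56 %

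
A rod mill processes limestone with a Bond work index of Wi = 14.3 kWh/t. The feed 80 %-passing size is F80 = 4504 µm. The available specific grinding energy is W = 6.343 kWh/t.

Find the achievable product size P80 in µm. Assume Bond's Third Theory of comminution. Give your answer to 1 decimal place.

P80 = 284.8 µm

W = 10·Wi·(P80^(-½) − F80^(-½))
⇒ 1/√P80 = W/(10·Wi) + 1/√F80
  = 6.3430/(10·14.3) + 1/√4504 = 0.044357 + 0.014900 = 0.059257
P80 = (1/0.059257)² = 16.8756² = 284.79 µm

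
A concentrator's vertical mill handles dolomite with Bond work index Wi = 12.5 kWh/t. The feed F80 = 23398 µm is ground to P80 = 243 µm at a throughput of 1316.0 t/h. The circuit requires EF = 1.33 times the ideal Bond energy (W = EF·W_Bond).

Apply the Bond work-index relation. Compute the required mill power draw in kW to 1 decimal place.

W = 10 Wi / √P80 − 10 Wi / √F80
W = 10·12.5·(1/√243 − 1/√23398) = 10·12.5·(0.057613) = 7.2016 kWh/t
With EF = 1.33: W = 7.2016·1.33 = 9.5781 kWh/t
P_mill = W·ṁ = 9.5781·1316.0 = 12604.8 kW

P = 12604.8 kW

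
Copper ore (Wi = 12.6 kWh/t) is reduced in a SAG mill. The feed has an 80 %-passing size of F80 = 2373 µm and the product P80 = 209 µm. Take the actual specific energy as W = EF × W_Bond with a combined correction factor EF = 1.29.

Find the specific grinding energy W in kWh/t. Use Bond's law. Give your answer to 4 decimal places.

W = 7.9065 kWh/t

Bond: W = 10·Wi·(1/√P80 − 1/√F80)
1/√209 = 0.069171;  1/√2373 = 0.020528
W = 10·12.6·(0.069171 − 0.020528) = 6.1290 kWh/t
Corrected W = EF·W_Bond = 1.29·6.1290 = 7.9065 kWh/t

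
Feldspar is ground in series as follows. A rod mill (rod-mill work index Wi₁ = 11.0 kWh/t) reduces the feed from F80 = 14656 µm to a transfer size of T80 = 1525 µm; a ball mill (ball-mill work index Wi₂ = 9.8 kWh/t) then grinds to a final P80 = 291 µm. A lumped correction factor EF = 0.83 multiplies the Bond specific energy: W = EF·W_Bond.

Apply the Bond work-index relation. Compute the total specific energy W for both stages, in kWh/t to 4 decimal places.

W = 10·Wi·(P80^(-½) − F80^(-½))
Stage 1 (14656→1525 µm, Wi₁=11.0): W₁ = 10·11.0·(0.025607 − 0.008260) = 1.9082 kWh/t
Stage 2 (1525→291 µm, Wi₂=9.8): W₂ = 10·9.8·(0.058621 − 0.025607) = 3.2353 kWh/t
W = W₁ + W₂ = 1.9082 + 3.2353 = 5.1435 kWh/t
Apply correction: 5.1435 × 0.83 = 4.2691 kWh/t

W = 4.2691 kWh/t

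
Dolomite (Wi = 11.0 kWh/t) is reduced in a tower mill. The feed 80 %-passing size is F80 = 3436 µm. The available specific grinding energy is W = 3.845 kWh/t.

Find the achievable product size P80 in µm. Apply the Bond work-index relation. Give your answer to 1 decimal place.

W = 10 Wi (1/√P80 − 1/√F80)  [Bond]
P80^(−½) = W/(10 Wi) + F80^(−½)
  = 3.8450/(10·11.0) + 1/√3436 = 0.034955 + 0.017060 = 0.052014
P80 = (1/0.052014)² = 19.2255² = 369.62 µm

P80 = 369.6 µm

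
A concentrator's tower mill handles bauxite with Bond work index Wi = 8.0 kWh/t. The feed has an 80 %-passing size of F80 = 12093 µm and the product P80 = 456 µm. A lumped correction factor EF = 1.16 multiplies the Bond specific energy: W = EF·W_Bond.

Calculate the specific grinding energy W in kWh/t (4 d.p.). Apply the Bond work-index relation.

W = 3.5019 kWh/t

W_Bond = 10·Wi·(1/√P₈₀ − 1/√F₈₀)
1/√456 = 0.046829;  1/√12093 = 0.009094
W = 10·8.0·(0.046829 − 0.009094) = 3.0189 kWh/t
W_actual = 1.16 × 3.0189 = 3.5019 kWh/t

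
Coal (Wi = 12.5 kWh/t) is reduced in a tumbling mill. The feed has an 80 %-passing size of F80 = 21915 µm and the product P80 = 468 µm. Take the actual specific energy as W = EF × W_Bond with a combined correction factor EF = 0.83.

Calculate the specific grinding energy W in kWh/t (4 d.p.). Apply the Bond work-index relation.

W = 4.0950 kWh/t

W_Bond = 10·Wi·(1/√P₈₀ − 1/√F₈₀)
1/√468 = 0.046225;  1/√21915 = 0.006755
W = 10·12.5·(0.046225 − 0.006755) = 4.9337 kWh/t
Apply correction: 4.9337 × 0.83 = 4.0950 kWh/t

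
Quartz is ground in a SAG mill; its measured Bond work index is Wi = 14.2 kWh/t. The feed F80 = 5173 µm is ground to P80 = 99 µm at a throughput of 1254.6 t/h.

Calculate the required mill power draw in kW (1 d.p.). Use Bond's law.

P = 15428.1 kW

W = 10·Wi·[P80^(−½) − F80^(−½)]
W = 10·14.2·(1/√99 − 1/√5173) = 10·14.2·(0.086600) = 12.2972 kWh/t
Mill draw = 12.2972 × 1254.6 = 15428.1 kW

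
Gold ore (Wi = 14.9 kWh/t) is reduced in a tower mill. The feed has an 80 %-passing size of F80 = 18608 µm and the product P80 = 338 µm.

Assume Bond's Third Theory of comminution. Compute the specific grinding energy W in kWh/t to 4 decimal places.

W = 7.0122 kWh/t

W = 10 Wi (P80^-0.5 − F80^-0.5)
1/√338 = 0.054393;  1/√18608 = 0.007331
W = 10·14.9·(0.054393 − 0.007331) = 7.0122 kWh/t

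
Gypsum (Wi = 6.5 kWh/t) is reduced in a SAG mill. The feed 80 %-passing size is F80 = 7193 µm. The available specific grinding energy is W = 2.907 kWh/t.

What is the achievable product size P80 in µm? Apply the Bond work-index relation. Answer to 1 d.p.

P80 = 313.1 µm

W = 10 Wi (P80^-0.5 − F80^-0.5)
⇒ 1/√P80 = W/(10 Wi) + 1/√F80
  = 2.9070/(10·6.5) + 1/√7193 = 0.044723 + 0.011791 = 0.056514
P80 = (1/0.056514)² = 17.6948² = 313.10 µm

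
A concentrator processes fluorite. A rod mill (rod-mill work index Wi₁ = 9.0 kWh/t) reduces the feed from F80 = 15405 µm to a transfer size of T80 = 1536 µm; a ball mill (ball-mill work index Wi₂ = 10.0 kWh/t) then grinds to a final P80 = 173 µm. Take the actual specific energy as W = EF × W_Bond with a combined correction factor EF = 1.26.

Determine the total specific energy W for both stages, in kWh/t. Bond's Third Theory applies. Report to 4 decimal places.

W = 8.3445 kWh/t

W = 10·Wi·[P80^(−½) − F80^(−½)]
Stage 1 (15405→1536 µm, Wi₁=9.0): W₁ = 10·9.0·(0.025516 − 0.008057) = 1.5713 kWh/t
Stage 2 (1536→173 µm, Wi₂=10.0): W₂ = 10·10.0·(0.076029 − 0.025516) = 5.0513 kWh/t
W = W₁ + W₂ = 1.5713 + 5.0513 = 6.6226 kWh/t
With EF = 1.26: W = 6.6226·1.26 = 8.3445 kWh/t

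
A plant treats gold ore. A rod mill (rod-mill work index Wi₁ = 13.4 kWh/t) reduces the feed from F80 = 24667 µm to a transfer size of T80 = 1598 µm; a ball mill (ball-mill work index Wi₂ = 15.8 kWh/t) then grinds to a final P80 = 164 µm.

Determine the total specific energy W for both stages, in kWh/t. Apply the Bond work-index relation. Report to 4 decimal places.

W = 10 Wi (1/√P80 − 1/√F80)  [Bond]
Stage 1 (24667→1598 µm, Wi₁=13.4): W₁ = 10·13.4·(0.025016 − 0.006367) = 2.4989 kWh/t
Stage 2 (1598→164 µm, Wi₂=15.8): W₂ = 10·15.8·(0.078087 − 0.025016) = 8.3853 kWh/t
W = W₁ + W₂ = 2.4989 + 8.3853 = 10.8842 kWh/t

W = 10.8842 kWh/t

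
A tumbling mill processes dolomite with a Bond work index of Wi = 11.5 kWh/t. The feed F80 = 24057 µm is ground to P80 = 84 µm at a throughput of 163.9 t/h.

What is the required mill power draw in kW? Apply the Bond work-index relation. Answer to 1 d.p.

Bond:  W = 10 Wi (1/√P − 1/√F)
W = 10·11.5·(1/√84 − 1/√24057) = 10·11.5·(0.102662) = 11.8061 kWh/t
P_mill = W·ṁ = 11.8061·163.9 = 1935.0 kW

P = 1935.0 kW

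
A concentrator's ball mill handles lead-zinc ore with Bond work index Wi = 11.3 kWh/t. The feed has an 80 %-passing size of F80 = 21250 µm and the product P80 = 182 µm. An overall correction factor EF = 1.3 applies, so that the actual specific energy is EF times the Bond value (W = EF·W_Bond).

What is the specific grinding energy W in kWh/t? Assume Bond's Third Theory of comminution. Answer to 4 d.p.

W = 9.8812 kWh/t

W_Bond = 10·Wi·(1/√P₈₀ − 1/√F₈₀)
1/√182 = 0.074125;  1/√21250 = 0.006860
W = 10·11.3·(0.074125 − 0.006860) = 7.6009 kWh/t
W_actual = 1.3 × 7.6009 = 9.8812 kWh/t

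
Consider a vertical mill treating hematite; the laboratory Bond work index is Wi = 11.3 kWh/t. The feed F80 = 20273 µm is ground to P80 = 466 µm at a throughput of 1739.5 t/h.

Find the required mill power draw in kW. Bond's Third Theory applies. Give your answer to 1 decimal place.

P = 7725.1 kW

W = 10 Wi (1/√P80 − 1/√F80)  [Bond]
W = 10·11.3·(1/√466 − 1/√20273) = 10·11.3·(0.039301) = 4.4410 kWh/t
P = W·T = 4.4410·1739.5 = 7725.1 kW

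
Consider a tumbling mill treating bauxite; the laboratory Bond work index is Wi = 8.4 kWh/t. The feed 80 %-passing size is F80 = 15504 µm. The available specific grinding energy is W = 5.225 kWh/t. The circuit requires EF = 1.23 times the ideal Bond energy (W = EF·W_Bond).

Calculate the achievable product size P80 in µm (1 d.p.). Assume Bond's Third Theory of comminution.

Bond:  W = 10 Wi (1/√P − 1/√F)
W_Bond = W / EF = 5.225 / 1.23 = 4.2480 kWh/t
⇒ 1/√P80 = W_Bond/(10 Wi) + 1/√F80
  = 4.2480/(10·8.4) + 1/√15504 = 0.050571 + 0.008031 = 0.058602
P80 = (1/0.058602)² = 17.0642² = 291.19 µm

P80 = 291.2 µm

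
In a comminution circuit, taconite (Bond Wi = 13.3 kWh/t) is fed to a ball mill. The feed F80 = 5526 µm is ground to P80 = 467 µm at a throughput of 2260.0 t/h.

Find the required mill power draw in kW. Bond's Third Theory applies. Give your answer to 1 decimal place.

P = 9865.7 kW

W = 10·Wi·[P80^(−½) − F80^(−½)]
W = 10·13.3·(1/√467 − 1/√5526) = 10·13.3·(0.032822) = 4.3654 kWh/t
P = W·T = 4.3654·2260.0 = 9865.7 kW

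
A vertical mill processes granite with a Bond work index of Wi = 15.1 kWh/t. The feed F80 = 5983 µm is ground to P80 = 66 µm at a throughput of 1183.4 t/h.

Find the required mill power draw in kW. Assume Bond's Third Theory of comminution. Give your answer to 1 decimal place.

P = 19685.4 kW

W = 10·Wi·(P80^(-½) − F80^(-½))
W = 10·15.1·(1/√66 − 1/√5983) = 10·15.1·(0.110163) = 16.6346 kWh/t
Mill draw = 16.6346 × 1183.4 = 19685.4 kW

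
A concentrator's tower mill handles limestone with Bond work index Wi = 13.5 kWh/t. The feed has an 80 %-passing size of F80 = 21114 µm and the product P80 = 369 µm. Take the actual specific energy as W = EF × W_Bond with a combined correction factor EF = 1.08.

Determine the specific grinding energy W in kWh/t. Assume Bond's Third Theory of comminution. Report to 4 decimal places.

Bond: W = 10·Wi·(1/√P80 − 1/√F80)
1/√369 = 0.052058;  1/√21114 = 0.006882
W = 10·13.5·(0.052058 − 0.006882) = 6.0987 kWh/t
Corrected W = EF·W_Bond = 1.08·6.0987 = 6.5866 kWh/t

W = 6.5866 kWh/t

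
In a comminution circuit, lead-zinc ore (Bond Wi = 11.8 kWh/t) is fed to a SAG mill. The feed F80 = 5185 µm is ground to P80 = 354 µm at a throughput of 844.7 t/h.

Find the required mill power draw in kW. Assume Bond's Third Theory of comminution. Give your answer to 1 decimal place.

P = 3913.4 kW

W = 10·Wi·[P80^(−½) − F80^(−½)]
W = 10·11.8·(1/√354 − 1/√5185) = 10·11.8·(0.039262) = 4.6329 kWh/t
Power = W × throughput = 4.6329 kWh/t × 844.7 t/h = 3913.4 kW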